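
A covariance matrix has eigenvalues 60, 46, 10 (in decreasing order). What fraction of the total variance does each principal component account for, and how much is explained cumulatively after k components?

Step 1 — total variance = trace(Sigma) = Σ λ_i = 60 + 46 + 10 = 116.

Step 2 — fraction explained by component i = λ_i / Σ λ:
  PC1: 60/116 = 0.5172
  PC2: 46/116 = 0.3966
  PC3: 10/116 = 0.0862

Step 3 — cumulative fraction after k components = (λ_1 + ... + λ_k) / Σ λ:
  k = 1: 60/116 = 0.5172
  k = 2: (60 + 46)/116 = 106/116 = 0.9138
  k = 3: (60 + 46 + 10)/116 = 116/116 = 1

Summary (fraction, with percent):

explained: PC1 0.5172 (51.72%), PC2 0.3966 (39.66%), PC3 0.0862 (8.62%);  cumulative: 0.5172, 0.9138, 1


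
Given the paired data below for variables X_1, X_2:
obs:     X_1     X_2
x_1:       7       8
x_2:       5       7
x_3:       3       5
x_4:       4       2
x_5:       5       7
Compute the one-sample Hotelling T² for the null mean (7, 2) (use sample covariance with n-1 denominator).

Step 1 — sample mean vector:
  mean(X_1) = (7 + 5 + 3 + 4 + 5) / 5 = 24/5 = 4.8
  mean(X_2) = (8 + 7 + 5 + 2 + 7) / 5 = 29/5 = 5.8
  x̄ = (4.8, 5.8),  deviation x̄ - mu_0 = (4.8, 5.8) - (7, 2) = (-2.2, 3.8).

Step 2 — sample covariance matrix, S[i,j] = (1/(n-1)) · Σ_k (x_{k,i} - mean_i) · (x_{k,j} - mean_j), divisor n-1 = 4:
  S[X_1,X_1] = ((2.2)·(2.2) + (0.2)·(0.2) + (-1.8)·(-1.8) + (-0.8)·(-0.8) + (0.2)·(0.2)) / 4 = 8.8/4 = 2.2
  S[X_1,X_2] = ((2.2)·(2.2) + (0.2)·(1.2) + (-1.8)·(-0.8) + (-0.8)·(-3.8) + (0.2)·(1.2)) / 4 = 9.8/4 = 2.45
  S[X_2,X_2] = ((2.2)·(2.2) + (1.2)·(1.2) + (-0.8)·(-0.8) + (-3.8)·(-3.8) + (1.2)·(1.2)) / 4 = 22.8/4 = 5.7
  S = [[2.2, 2.45],
 [2.45, 5.7]].

Step 3 — invert S. det(S) = 2.2·5.7 - (2.45)² = 6.5375.
  S^{-1} = (1/det) · [[d, -b], [-b, a]] = [[0.8719, -0.3748],
 [-0.3748, 0.3365]].

Step 4 — quadratic form (x̄ - mu_0)^T · S^{-1} · (x̄ - mu_0):
  S^{-1} · (x̄ - mu_0) = (-3.3423, 2.1033),
  (x̄ - mu_0)^T · [...] = (-2.2)·(-3.3423) + (3.8)·(2.1033) = 15.3453.

Step 5 — scale by n: T² = 5 · 15.3453 = 76.7266.

T² ≈ 76.7266


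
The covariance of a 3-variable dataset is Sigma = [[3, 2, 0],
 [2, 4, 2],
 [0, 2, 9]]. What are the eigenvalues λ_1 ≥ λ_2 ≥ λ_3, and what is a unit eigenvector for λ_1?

Step 1 — characteristic polynomial p(λ) = det(λI - Sigma) = λ³ - tr·λ² + c_1·λ - det, where tr = trace, c_1 = sum of the principal 2×2 minors, det = det(Sigma):
  tr = 3 + 4 + 9 = 16,
  c_1 = (3·4 - (2)²) + (3·9 - (0)²) + (4·9 - (2)²) = 8 + 27 + 32 = 67,
  det = 3·(4·9 - (2)²) - (2)·((2)·9 - (2)·(0)) + (0)·((2)·(2) - 4·(0)) = 3·(32) - (2)·(18) + (0)·(4) = 60.
  So p(λ) = λ³ - 16λ² + 67λ - 60.
Step 2 — look for an integer root (rational root theorem: any rational root is an integer divisor of 60). Testing λ = 5:
  p(5) = 125 - 400 + 335 - 60 = 0  ✓
  Dividing out (λ - 5): p(λ) = (λ - 5)(λ² - 11λ + 12).
Step 3 — remaining eigenvalues from the quadratic λ² - 11λ + 12 = 0:
  Δ = 11² - 4·12 = 121 - 48 = 73,  λ = (11 ± √73)/2 = (11 ± 8.544)/2 ≈ 9.772 or 1.228.
  Sorted: λ_1 = 9.772,  λ_2 = 5,  λ_3 = 1.228  (check: sum = 16 = tr ✓).

Step 4 — unit eigenvector for λ_1 ≈ 9.772: v spans the null space of (Sigma - λ_1 I), whose rows are
  r_1 = (-6.772, 2, 0),  r_2 = (2, -5.772, 2),  r_3 = (0, 2, -0.772).
  v is orthogonal to every row, so take v ∝ r_1 × r_2 = ((2)·(2) - (0)·(-5.772), (0)·(2) - (-6.772)·(2), (-6.772)·(-5.772) - (2)·(2)) ≈ (4, 13.544, 35.088).
  Let u = (4, 13.544, 35.088).
  ||u|| = √((4)² + (13.544)² + (35.088)²) = √(1430.6083) ≈ 37.8234,  v_1 = u/||u|| ≈ (0.1058, 0.3581, 0.9277) (||v_1|| = 1).

λ_1 = 9.772,  λ_2 = 5,  λ_3 = 1.228;  v_1 ≈ (0.1058, 0.3581, 0.9277)


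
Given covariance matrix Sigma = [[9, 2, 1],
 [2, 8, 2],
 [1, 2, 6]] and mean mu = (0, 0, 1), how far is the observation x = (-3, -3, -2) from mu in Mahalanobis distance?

Step 1 — centre the observation: (x - mu) = (-3, -3, -3).

Step 2 — invert Sigma (cofactor / det for 3×3, or solve directly):
  Sigma^{-1} = [[0.1183, -0.0269, -0.0108],
 [-0.0269, 0.1425, -0.043],
 [-0.0108, -0.043, 0.1828]].

Step 3 — form the quadratic (x - mu)^T · Sigma^{-1} · (x - mu):
  Sigma^{-1} · (x - mu) = (-0.2419, -0.2177, -0.3871).
  (x - mu)^T · [Sigma^{-1} · (x - mu)] = (-3)·(-0.2419) + (-3)·(-0.2177) + (-3)·(-0.3871) = 2.5403.

Step 4 — take square root: d = √(2.5403) ≈ 1.5938.

d(x, mu) = √(2.5403) ≈ 1.5938


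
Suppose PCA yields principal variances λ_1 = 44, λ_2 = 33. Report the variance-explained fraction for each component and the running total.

Step 1 — total variance = trace(Sigma) = Σ λ_i = 44 + 33 = 77.

Step 2 — fraction explained by component i = λ_i / Σ λ:
  PC1: 44/77 = 0.5714
  PC2: 33/77 = 0.4286

Step 3 — cumulative fraction after k components = (λ_1 + ... + λ_k) / Σ λ:
  k = 1: 44/77 = 0.5714
  k = 2: (44 + 33)/77 = 77/77 = 1

Summary (fraction, with percent):

explained: PC1 0.5714 (57.14%), PC2 0.4286 (42.86%);  cumulative: 0.5714, 1


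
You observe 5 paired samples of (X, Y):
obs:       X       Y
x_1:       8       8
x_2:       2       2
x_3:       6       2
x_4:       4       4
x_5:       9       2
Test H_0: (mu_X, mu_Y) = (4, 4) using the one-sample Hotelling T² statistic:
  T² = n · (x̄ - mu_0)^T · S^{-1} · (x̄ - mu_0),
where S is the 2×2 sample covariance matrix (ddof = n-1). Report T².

Step 1 — sample mean vector:
  mean(X) = (8 + 2 + 6 + 4 + 9) / 5 = 29/5 = 5.8
  mean(Y) = (8 + 2 + 2 + 4 + 2) / 5 = 18/5 = 3.6
  x̄ = (5.8, 3.6),  deviation x̄ - mu_0 = (5.8, 3.6) - (4, 4) = (1.8, -0.4).

Step 2 — sample covariance matrix, S[i,j] = (1/(n-1)) · Σ_k (x_{k,i} - mean_i) · (x_{k,j} - mean_j), divisor n-1 = 4:
  S[X,X] = ((2.2)·(2.2) + (-3.8)·(-3.8) + (0.2)·(0.2) + (-1.8)·(-1.8) + (3.2)·(3.2)) / 4 = 32.8/4 = 8.2
  S[X,Y] = ((2.2)·(4.4) + (-3.8)·(-1.6) + (0.2)·(-1.6) + (-1.8)·(0.4) + (3.2)·(-1.6)) / 4 = 9.6/4 = 2.4
  S[Y,Y] = ((4.4)·(4.4) + (-1.6)·(-1.6) + (-1.6)·(-1.6) + (0.4)·(0.4) + (-1.6)·(-1.6)) / 4 = 27.2/4 = 6.8
  S = [[8.2, 2.4],
 [2.4, 6.8]].

Step 3 — invert S. det(S) = 8.2·6.8 - (2.4)² = 50.
  S^{-1} = (1/det) · [[d, -b], [-b, a]] = [[0.136, -0.048],
 [-0.048, 0.164]].

Step 4 — quadratic form (x̄ - mu_0)^T · S^{-1} · (x̄ - mu_0):
  S^{-1} · (x̄ - mu_0) = (0.264, -0.152),
  (x̄ - mu_0)^T · [...] = (1.8)·(0.264) + (-0.4)·(-0.152) = 0.536.

Step 5 — scale by n: T² = 5 · 0.536 = 2.68.

T² ≈ 2.68


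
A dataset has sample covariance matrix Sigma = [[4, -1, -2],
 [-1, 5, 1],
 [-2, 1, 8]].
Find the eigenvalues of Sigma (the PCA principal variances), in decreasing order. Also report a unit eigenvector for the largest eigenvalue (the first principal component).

Step 1 — characteristic polynomial p(λ) = det(λI - Sigma) = λ³ - tr·λ² + c_1·λ - det, where tr = trace, c_1 = sum of the principal 2×2 minors, det = det(Sigma):
  tr = 4 + 5 + 8 = 17,
  c_1 = (4·5 - (-1)²) + (4·8 - (-2)²) + (5·8 - (1)²) = 19 + 28 + 39 = 86,
  det = 4·(5·8 - (1)²) - (-1)·((-1)·8 - (1)·(-2)) + (-2)·((-1)·(1) - 5·(-2)) = 4·(39) - (-1)·(-6) + (-2)·(9) = 132.
  So p(λ) = λ³ - 17λ² + 86λ - 132.
Step 2 — look for an integer root (rational root theorem: any rational root is an integer divisor of 132). Testing λ = 3:
  p(3) = 27 - 153 + 258 - 132 = 0  ✓
  Dividing out (λ - 3): p(λ) = (λ - 3)(λ² - 14λ + 44).
Step 3 — remaining eigenvalues from the quadratic λ² - 14λ + 44 = 0:
  Δ = 14² - 4·44 = 196 - 176 = 20,  λ = (14 ± √20)/2 = (14 ± 4.4721)/2 ≈ 9.2361 or 4.7639.
  Sorted: λ_1 = 9.2361,  λ_2 = 4.7639,  λ_3 = 3  (check: sum = 17 = tr ✓).

Step 4 — unit eigenvector for λ_1 ≈ 9.2361: v spans the null space of (Sigma - λ_1 I), whose rows are
  r_1 = (-5.2361, -1, -2),  r_2 = (-1, -4.2361, 1),  r_3 = (-2, 1, -1.2361).
  v is orthogonal to every row, so take v ∝ r_1 × r_2 = ((-1)·(1) - (-2)·(-4.2361), (-2)·(-1) - (-5.2361)·(1), (-5.2361)·(-4.2361) - (-1)·(-1)) ≈ (-9.4721, 7.2361, 21.1803).
  Rescale (multiply by -1 so the first nonzero entry is positive): u = (9.4721, -7.2361, -21.1803).
  ||u|| = √((9.4721)² + (-7.2361)² + (-21.1803)²) = √(590.6888) ≈ 24.3041,  v_1 = u/||u|| ≈ (0.3897, -0.2977, -0.8715) (||v_1|| = 1).

λ_1 = 9.2361,  λ_2 = 4.7639,  λ_3 = 3;  v_1 ≈ (0.3897, -0.2977, -0.8715)


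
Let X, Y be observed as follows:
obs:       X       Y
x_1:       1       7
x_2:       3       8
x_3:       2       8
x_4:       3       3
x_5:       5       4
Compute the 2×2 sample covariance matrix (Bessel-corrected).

Step 1 — column means:
  mean(X) = (1 + 3 + 2 + 3 + 5) / 5 = 14/5 = 2.8
  mean(Y) = (7 + 8 + 8 + 3 + 4) / 5 = 30/5 = 6

Step 2 — sample covariance S[i,j] = (1/(n-1)) · Σ_k (x_{k,i} - mean_i) · (x_{k,j} - mean_j), with n-1 = 4.
  S[X,X] = ((-1.8)·(-1.8) + (0.2)·(0.2) + (-0.8)·(-0.8) + (0.2)·(0.2) + (2.2)·(2.2)) / 4 = 8.8/4 = 2.2
  S[X,Y] = ((-1.8)·(1) + (0.2)·(2) + (-0.8)·(2) + (0.2)·(-3) + (2.2)·(-2)) / 4 = -8/4 = -2
  S[Y,Y] = ((1)·(1) + (2)·(2) + (2)·(2) + (-3)·(-3) + (-2)·(-2)) / 4 = 22/4 = 5.5

S is symmetric (S[j,i] = S[i,j]). Assembling:

S = [[2.2, -2],
 [-2, 5.5]]


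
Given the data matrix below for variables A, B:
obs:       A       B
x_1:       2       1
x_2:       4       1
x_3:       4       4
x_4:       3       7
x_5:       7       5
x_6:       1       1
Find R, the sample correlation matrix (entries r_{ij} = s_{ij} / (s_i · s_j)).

Step 1 — column means:
  mean(A) = (2 + 4 + 4 + 3 + 7 + 1) / 6 = 21/6 = 3.5
  mean(B) = (1 + 1 + 4 + 7 + 5 + 1) / 6 = 19/6 = 3.1667

Step 2 — sample variances and covariances s[i,j] = (1/(n-1)) · Σ_k (x_{k,i} - mean_i) · (x_{k,j} - mean_j), with n-1 = 5:
  s[A,A] = ((-1.5)·(-1.5) + (0.5)·(0.5) + (0.5)·(0.5) + (-0.5)·(-0.5) + (3.5)·(3.5) + (-2.5)·(-2.5)) / 5 = 21.5/5 = 4.3
  s[A,B] = ((-1.5)·(-2.1667) + (0.5)·(-2.1667) + (0.5)·(0.8333) + (-0.5)·(3.8333) + (3.5)·(1.8333) + (-2.5)·(-2.1667)) / 5 = 12.5/5 = 2.5
  s[B,B] = ((-2.1667)·(-2.1667) + (-2.1667)·(-2.1667) + (0.8333)·(0.8333) + (3.8333)·(3.8333) + (1.8333)·(1.8333) + (-2.1667)·(-2.1667)) / 5 = 32.8333/5 = 6.5667
  Sample standard deviations s_i = √(s[i,i]):
  s(A) = √(4.3) = 2.0736
  s(B) = √(6.5667) = 2.5626

Step 3 — r_{ij} = s_{ij} / (s_i · s_j):
  r[A,A] = 1 (diagonal).
  r[A,B] = 2.5 / (2.0736 · 2.5626) = 2.5 / 5.3138 = 0.4705
  r[B,B] = 1 (diagonal).

R is symmetric with unit diagonal. Assembling:

R = [[1, 0.4705],
 [0.4705, 1]]


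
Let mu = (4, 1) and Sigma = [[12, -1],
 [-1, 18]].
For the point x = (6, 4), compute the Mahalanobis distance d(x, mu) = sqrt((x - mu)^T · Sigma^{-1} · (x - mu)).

Step 1 — centre the observation: (x - mu) = (2, 3).

Step 2 — invert Sigma. det(Sigma) = 12·18 - (-1)² = 215.
  Sigma^{-1} = (1/det) · [[d, -b], [-b, a]] = [[0.0837, 0.0047],
 [0.0047, 0.0558]].

Step 3 — form the quadratic (x - mu)^T · Sigma^{-1} · (x - mu):
  Sigma^{-1} · (x - mu) = (0.1814, 0.1767).
  (x - mu)^T · [Sigma^{-1} · (x - mu)] = (2)·(0.1814) + (3)·(0.1767) = 0.893.

Step 4 — take square root: d = √(0.893) ≈ 0.945.

d(x, mu) = √(0.893) ≈ 0.945


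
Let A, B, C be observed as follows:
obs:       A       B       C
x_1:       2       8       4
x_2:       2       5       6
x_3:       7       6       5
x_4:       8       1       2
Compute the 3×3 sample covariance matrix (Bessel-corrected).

Step 1 — column means:
  mean(A) = (2 + 2 + 7 + 8) / 4 = 19/4 = 4.75
  mean(B) = (8 + 5 + 6 + 1) / 4 = 20/4 = 5
  mean(C) = (4 + 6 + 5 + 2) / 4 = 17/4 = 4.25

Step 2 — sample covariance S[i,j] = (1/(n-1)) · Σ_k (x_{k,i} - mean_i) · (x_{k,j} - mean_j), with n-1 = 3.
  S[A,A] = ((-2.75)·(-2.75) + (-2.75)·(-2.75) + (2.25)·(2.25) + (3.25)·(3.25)) / 3 = 30.75/3 = 10.25
  S[A,B] = ((-2.75)·(3) + (-2.75)·(0) + (2.25)·(1) + (3.25)·(-4)) / 3 = -19/3 = -6.3333
  S[A,C] = ((-2.75)·(-0.25) + (-2.75)·(1.75) + (2.25)·(0.75) + (3.25)·(-2.25)) / 3 = -9.75/3 = -3.25
  S[B,B] = ((3)·(3) + (0)·(0) + (1)·(1) + (-4)·(-4)) / 3 = 26/3 = 8.6667
  S[B,C] = ((3)·(-0.25) + (0)·(1.75) + (1)·(0.75) + (-4)·(-2.25)) / 3 = 9/3 = 3
  S[C,C] = ((-0.25)·(-0.25) + (1.75)·(1.75) + (0.75)·(0.75) + (-2.25)·(-2.25)) / 3 = 8.75/3 = 2.9167

S is symmetric (S[j,i] = S[i,j]). Assembling:

S = [[10.25, -6.3333, -3.25],
 [-6.3333, 8.6667, 3],
 [-3.25, 3, 2.9167]]


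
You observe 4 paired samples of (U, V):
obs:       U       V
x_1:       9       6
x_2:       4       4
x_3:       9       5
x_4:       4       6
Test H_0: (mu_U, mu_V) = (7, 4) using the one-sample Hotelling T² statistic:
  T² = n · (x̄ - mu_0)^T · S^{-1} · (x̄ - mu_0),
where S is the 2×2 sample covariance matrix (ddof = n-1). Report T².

Step 1 — sample mean vector:
  mean(U) = (9 + 4 + 9 + 4) / 4 = 26/4 = 6.5
  mean(V) = (6 + 4 + 5 + 6) / 4 = 21/4 = 5.25
  x̄ = (6.5, 5.25),  deviation x̄ - mu_0 = (6.5, 5.25) - (7, 4) = (-0.5, 1.25).

Step 2 — sample covariance matrix, S[i,j] = (1/(n-1)) · Σ_k (x_{k,i} - mean_i) · (x_{k,j} - mean_j), divisor n-1 = 3:
  S[U,U] = ((2.5)·(2.5) + (-2.5)·(-2.5) + (2.5)·(2.5) + (-2.5)·(-2.5)) / 3 = 25/3 = 8.3333
  S[U,V] = ((2.5)·(0.75) + (-2.5)·(-1.25) + (2.5)·(-0.25) + (-2.5)·(0.75)) / 3 = 2.5/3 = 0.8333
  S[V,V] = ((0.75)·(0.75) + (-1.25)·(-1.25) + (-0.25)·(-0.25) + (0.75)·(0.75)) / 3 = 2.75/3 = 0.9167
  S = [[8.3333, 0.8333],
 [0.8333, 0.9167]].

Step 3 — invert S. det(S) = 8.3333·0.9167 - (0.8333)² = 6.9444.
  S^{-1} = (1/det) · [[d, -b], [-b, a]] = [[0.132, -0.12],
 [-0.12, 1.2]].

Step 4 — quadratic form (x̄ - mu_0)^T · S^{-1} · (x̄ - mu_0):
  S^{-1} · (x̄ - mu_0) = (-0.216, 1.56),
  (x̄ - mu_0)^T · [...] = (-0.5)·(-0.216) + (1.25)·(1.56) = 2.058.

Step 5 — scale by n: T² = 4 · 2.058 = 8.232.

T² ≈ 8.232


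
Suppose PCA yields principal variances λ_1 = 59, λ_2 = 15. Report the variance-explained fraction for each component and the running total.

Step 1 — total variance = trace(Sigma) = Σ λ_i = 59 + 15 = 74.

Step 2 — fraction explained by component i = λ_i / Σ λ:
  PC1: 59/74 = 0.7973
  PC2: 15/74 = 0.2027

Step 3 — cumulative fraction after k components = (λ_1 + ... + λ_k) / Σ λ:
  k = 1: 59/74 = 0.7973
  k = 2: (59 + 15)/74 = 74/74 = 1

Summary (fraction, with percent):

explained: PC1 0.7973 (79.73%), PC2 0.2027 (20.27%);  cumulative: 0.7973, 1


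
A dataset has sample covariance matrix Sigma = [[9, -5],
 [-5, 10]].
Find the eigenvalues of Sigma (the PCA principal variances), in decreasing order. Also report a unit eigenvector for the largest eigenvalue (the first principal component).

Step 1 — characteristic polynomial of 2×2 Sigma:
  det(Sigma - λI) = λ² - trace · λ + det = 0.
  trace = 9 + 10 = 19, det = 9·10 - (-5)² = 65.
Step 2 — discriminant:
  Δ = trace² - 4·det = 361 - 260 = 101.
Step 3 — eigenvalues:
  λ = (trace ± √Δ)/2 = (19 ± 10.0499)/2,
  λ_1 = 14.5249,  λ_2 = 4.4751.

Step 4 — unit eigenvector for λ_1: solve (Sigma - λ_1 I)v = 0. First row:
  (9 - 14.5249)·v_x + (-5)·v_y = 0, i.e. (-5.5249)·v_x + (-5)·v_y = 0,
  so v ∝ (b, λ_1 - a) = (-5, 5.5249); multiply by -1 so the first entry is positive: u = (5, -5.5249).
  ||u|| = √((5)² + (-5.5249)²) = √(55.5249) ≈ 7.4515,
  v_1 = u/||u|| ≈ (0.671, -0.7415) (||v_1|| = 1).

λ_1 = 14.5249,  λ_2 = 4.4751;  v_1 ≈ (0.671, -0.7415)


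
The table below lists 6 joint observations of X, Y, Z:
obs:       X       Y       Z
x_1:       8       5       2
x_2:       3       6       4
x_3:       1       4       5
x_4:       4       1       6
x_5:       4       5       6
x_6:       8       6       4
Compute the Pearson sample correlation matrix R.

Step 1 — column means:
  mean(X) = (8 + 3 + 1 + 4 + 4 + 8) / 6 = 28/6 = 4.6667
  mean(Y) = (5 + 6 + 4 + 1 + 5 + 6) / 6 = 27/6 = 4.5
  mean(Z) = (2 + 4 + 5 + 6 + 6 + 4) / 6 = 27/6 = 4.5

Step 2 — sample variances and covariances s[i,j] = (1/(n-1)) · Σ_k (x_{k,i} - mean_i) · (x_{k,j} - mean_j), with n-1 = 5:
  s[X,X] = ((3.3333)·(3.3333) + (-1.6667)·(-1.6667) + (-3.6667)·(-3.6667) + (-0.6667)·(-0.6667) + (-0.6667)·(-0.6667) + (3.3333)·(3.3333)) / 5 = 39.3333/5 = 7.8667
  s[X,Y] = ((3.3333)·(0.5) + (-1.6667)·(1.5) + (-3.6667)·(-0.5) + (-0.6667)·(-3.5) + (-0.6667)·(0.5) + (3.3333)·(1.5)) / 5 = 8/5 = 1.6
  s[X,Z] = ((3.3333)·(-2.5) + (-1.6667)·(-0.5) + (-3.6667)·(0.5) + (-0.6667)·(1.5) + (-0.6667)·(1.5) + (3.3333)·(-0.5)) / 5 = -13/5 = -2.6
  s[Y,Y] = ((0.5)·(0.5) + (1.5)·(1.5) + (-0.5)·(-0.5) + (-3.5)·(-3.5) + (0.5)·(0.5) + (1.5)·(1.5)) / 5 = 17.5/5 = 3.5
  s[Y,Z] = ((0.5)·(-2.5) + (1.5)·(-0.5) + (-0.5)·(0.5) + (-3.5)·(1.5) + (0.5)·(1.5) + (1.5)·(-0.5)) / 5 = -7.5/5 = -1.5
  s[Z,Z] = ((-2.5)·(-2.5) + (-0.5)·(-0.5) + (0.5)·(0.5) + (1.5)·(1.5) + (1.5)·(1.5) + (-0.5)·(-0.5)) / 5 = 11.5/5 = 2.3
  Sample standard deviations s_i = √(s[i,i]):
  s(X) = √(7.8667) = 2.8048
  s(Y) = √(3.5) = 1.8708
  s(Z) = √(2.3) = 1.5166

Step 3 — r_{ij} = s_{ij} / (s_i · s_j):
  r[X,X] = 1 (diagonal).
  r[X,Y] = 1.6 / (2.8048 · 1.8708) = 1.6 / 5.2472 = 0.3049
  r[X,Z] = -2.6 / (2.8048 · 1.5166) = -2.6 / 4.2536 = -0.6112
  r[Y,Y] = 1 (diagonal).
  r[Y,Z] = -1.5 / (1.8708 · 1.5166) = -1.5 / 2.8373 = -0.5287
  r[Z,Z] = 1 (diagonal).

R is symmetric with unit diagonal. Assembling:

R = [[1, 0.3049, -0.6112],
 [0.3049, 1, -0.5287],
 [-0.6112, -0.5287, 1]]


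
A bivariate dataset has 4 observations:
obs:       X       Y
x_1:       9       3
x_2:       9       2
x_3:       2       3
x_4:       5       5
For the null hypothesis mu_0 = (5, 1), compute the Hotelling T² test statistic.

Step 1 — sample mean vector:
  mean(X) = (9 + 9 + 2 + 5) / 4 = 25/4 = 6.25
  mean(Y) = (3 + 2 + 3 + 5) / 4 = 13/4 = 3.25
  x̄ = (6.25, 3.25),  deviation x̄ - mu_0 = (6.25, 3.25) - (5, 1) = (1.25, 2.25).

Step 2 — sample covariance matrix, S[i,j] = (1/(n-1)) · Σ_k (x_{k,i} - mean_i) · (x_{k,j} - mean_j), divisor n-1 = 3:
  S[X,X] = ((2.75)·(2.75) + (2.75)·(2.75) + (-4.25)·(-4.25) + (-1.25)·(-1.25)) / 3 = 34.75/3 = 11.5833
  S[X,Y] = ((2.75)·(-0.25) + (2.75)·(-1.25) + (-4.25)·(-0.25) + (-1.25)·(1.75)) / 3 = -5.25/3 = -1.75
  S[Y,Y] = ((-0.25)·(-0.25) + (-1.25)·(-1.25) + (-0.25)·(-0.25) + (1.75)·(1.75)) / 3 = 4.75/3 = 1.5833
  S = [[11.5833, -1.75],
 [-1.75, 1.5833]].

Step 3 — invert S. det(S) = 11.5833·1.5833 - (-1.75)² = 15.2778.
  S^{-1} = (1/det) · [[d, -b], [-b, a]] = [[0.1036, 0.1145],
 [0.1145, 0.7582]].

Step 4 — quadratic form (x̄ - mu_0)^T · S^{-1} · (x̄ - mu_0):
  S^{-1} · (x̄ - mu_0) = (0.3873, 1.8491),
  (x̄ - mu_0)^T · [...] = (1.25)·(0.3873) + (2.25)·(1.8491) = 4.6445.

Step 5 — scale by n: T² = 4 · 4.6445 = 18.5782.

T² ≈ 18.5782


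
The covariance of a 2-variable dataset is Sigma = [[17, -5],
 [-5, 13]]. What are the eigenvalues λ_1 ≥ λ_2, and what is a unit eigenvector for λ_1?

Step 1 — characteristic polynomial of 2×2 Sigma:
  det(Sigma - λI) = λ² - trace · λ + det = 0.
  trace = 17 + 13 = 30, det = 17·13 - (-5)² = 196.
Step 2 — discriminant:
  Δ = trace² - 4·det = 900 - 784 = 116.
Step 3 — eigenvalues:
  λ = (trace ± √Δ)/2 = (30 ± 10.7703)/2,
  λ_1 = 20.3852,  λ_2 = 9.6148.

Step 4 — unit eigenvector for λ_1: solve (Sigma - λ_1 I)v = 0. First row:
  (17 - 20.3852)·v_x + (-5)·v_y = 0, i.e. (-3.3852)·v_x + (-5)·v_y = 0,
  so v ∝ (b, λ_1 - a) = (-5, 3.3852); multiply by -1 so the first entry is positive: u = (5, -3.3852).
  ||u|| = √((5)² + (-3.3852)²) = √(36.4593) ≈ 6.0382,
  v_1 = u/||u|| ≈ (0.8281, -0.5606) (||v_1|| = 1).

λ_1 = 20.3852,  λ_2 = 9.6148;  v_1 ≈ (0.8281, -0.5606)


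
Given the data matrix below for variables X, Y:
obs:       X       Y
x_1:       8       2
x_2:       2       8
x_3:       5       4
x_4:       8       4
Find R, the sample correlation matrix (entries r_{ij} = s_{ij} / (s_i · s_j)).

Step 1 — column means:
  mean(X) = (8 + 2 + 5 + 8) / 4 = 23/4 = 5.75
  mean(Y) = (2 + 8 + 4 + 4) / 4 = 18/4 = 4.5

Step 2 — sample variances and covariances s[i,j] = (1/(n-1)) · Σ_k (x_{k,i} - mean_i) · (x_{k,j} - mean_j), with n-1 = 3:
  s[X,X] = ((2.25)·(2.25) + (-3.75)·(-3.75) + (-0.75)·(-0.75) + (2.25)·(2.25)) / 3 = 24.75/3 = 8.25
  s[X,Y] = ((2.25)·(-2.5) + (-3.75)·(3.5) + (-0.75)·(-0.5) + (2.25)·(-0.5)) / 3 = -19.5/3 = -6.5
  s[Y,Y] = ((-2.5)·(-2.5) + (3.5)·(3.5) + (-0.5)·(-0.5) + (-0.5)·(-0.5)) / 3 = 19/3 = 6.3333
  Sample standard deviations s_i = √(s[i,i]):
  s(X) = √(8.25) = 2.8723
  s(Y) = √(6.3333) = 2.5166

Step 3 — r_{ij} = s_{ij} / (s_i · s_j):
  r[X,X] = 1 (diagonal).
  r[X,Y] = -6.5 / (2.8723 · 2.5166) = -6.5 / 7.2284 = -0.8992
  r[Y,Y] = 1 (diagonal).

R is symmetric with unit diagonal. Assembling:

R = [[1, -0.8992],
 [-0.8992, 1]]


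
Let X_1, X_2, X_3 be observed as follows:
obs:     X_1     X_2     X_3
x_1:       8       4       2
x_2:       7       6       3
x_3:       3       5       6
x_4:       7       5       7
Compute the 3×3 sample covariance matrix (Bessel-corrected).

Step 1 — column means:
  mean(X_1) = (8 + 7 + 3 + 7) / 4 = 25/4 = 6.25
  mean(X_2) = (4 + 6 + 5 + 5) / 4 = 20/4 = 5
  mean(X_3) = (2 + 3 + 6 + 7) / 4 = 18/4 = 4.5

Step 2 — sample covariance S[i,j] = (1/(n-1)) · Σ_k (x_{k,i} - mean_i) · (x_{k,j} - mean_j), with n-1 = 3.
  S[X_1,X_1] = ((1.75)·(1.75) + (0.75)·(0.75) + (-3.25)·(-3.25) + (0.75)·(0.75)) / 3 = 14.75/3 = 4.9167
  S[X_1,X_2] = ((1.75)·(-1) + (0.75)·(1) + (-3.25)·(0) + (0.75)·(0)) / 3 = -1/3 = -0.3333
  S[X_1,X_3] = ((1.75)·(-2.5) + (0.75)·(-1.5) + (-3.25)·(1.5) + (0.75)·(2.5)) / 3 = -8.5/3 = -2.8333
  S[X_2,X_2] = ((-1)·(-1) + (1)·(1) + (0)·(0) + (0)·(0)) / 3 = 2/3 = 0.6667
  S[X_2,X_3] = ((-1)·(-2.5) + (1)·(-1.5) + (0)·(1.5) + (0)·(2.5)) / 3 = 1/3 = 0.3333
  S[X_3,X_3] = ((-2.5)·(-2.5) + (-1.5)·(-1.5) + (1.5)·(1.5) + (2.5)·(2.5)) / 3 = 17/3 = 5.6667

S is symmetric (S[j,i] = S[i,j]). Assembling:

S = [[4.9167, -0.3333, -2.8333],
 [-0.3333, 0.6667, 0.3333],
 [-2.8333, 0.3333, 5.6667]]


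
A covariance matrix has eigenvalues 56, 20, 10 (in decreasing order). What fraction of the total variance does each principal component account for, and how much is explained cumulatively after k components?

Step 1 — total variance = trace(Sigma) = Σ λ_i = 56 + 20 + 10 = 86.

Step 2 — fraction explained by component i = λ_i / Σ λ:
  PC1: 56/86 = 0.6512
  PC2: 20/86 = 0.2326
  PC3: 10/86 = 0.1163

Step 3 — cumulative fraction after k components = (λ_1 + ... + λ_k) / Σ λ:
  k = 1: 56/86 = 0.6512
  k = 2: (56 + 20)/86 = 76/86 = 0.8837
  k = 3: (56 + 20 + 10)/86 = 86/86 = 1

Summary (fraction, with percent):

explained: PC1 0.6512 (65.12%), PC2 0.2326 (23.26%), PC3 0.1163 (11.63%);  cumulative: 0.6512, 0.8837, 1


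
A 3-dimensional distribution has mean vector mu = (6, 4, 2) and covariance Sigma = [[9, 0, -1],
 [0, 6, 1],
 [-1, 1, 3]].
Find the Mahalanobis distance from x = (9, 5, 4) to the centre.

Step 1 — centre the observation: (x - mu) = (3, 1, 2).

Step 2 — invert Sigma (cofactor / det for 3×3, or solve directly):
  Sigma^{-1} = [[0.1156, -0.0068, 0.0408],
 [-0.0068, 0.1769, -0.0612],
 [0.0408, -0.0612, 0.3673]].

Step 3 — form the quadratic (x - mu)^T · Sigma^{-1} · (x - mu):
  Sigma^{-1} · (x - mu) = (0.4218, 0.034, 0.7959).
  (x - mu)^T · [Sigma^{-1} · (x - mu)] = (3)·(0.4218) + (1)·(0.034) + (2)·(0.7959) = 2.8912.

Step 4 — take square root: d = √(2.8912) ≈ 1.7003.

d(x, mu) = √(2.8912) ≈ 1.7003


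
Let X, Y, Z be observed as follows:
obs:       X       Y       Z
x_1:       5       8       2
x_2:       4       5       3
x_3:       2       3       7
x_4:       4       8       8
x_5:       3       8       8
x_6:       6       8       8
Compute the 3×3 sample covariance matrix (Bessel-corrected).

Step 1 — column means:
  mean(X) = (5 + 4 + 2 + 4 + 3 + 6) / 6 = 24/6 = 4
  mean(Y) = (8 + 5 + 3 + 8 + 8 + 8) / 6 = 40/6 = 6.6667
  mean(Z) = (2 + 3 + 7 + 8 + 8 + 8) / 6 = 36/6 = 6

Step 2 — sample covariance S[i,j] = (1/(n-1)) · Σ_k (x_{k,i} - mean_i) · (x_{k,j} - mean_j), with n-1 = 5.
  S[X,X] = ((1)·(1) + (0)·(0) + (-2)·(-2) + (0)·(0) + (-1)·(-1) + (2)·(2)) / 5 = 10/5 = 2
  S[X,Y] = ((1)·(1.3333) + (0)·(-1.6667) + (-2)·(-3.6667) + (0)·(1.3333) + (-1)·(1.3333) + (2)·(1.3333)) / 5 = 10/5 = 2
  S[X,Z] = ((1)·(-4) + (0)·(-3) + (-2)·(1) + (0)·(2) + (-1)·(2) + (2)·(2)) / 5 = -4/5 = -0.8
  S[Y,Y] = ((1.3333)·(1.3333) + (-1.6667)·(-1.6667) + (-3.6667)·(-3.6667) + (1.3333)·(1.3333) + (1.3333)·(1.3333) + (1.3333)·(1.3333)) / 5 = 23.3333/5 = 4.6667
  S[Y,Z] = ((1.3333)·(-4) + (-1.6667)·(-3) + (-3.6667)·(1) + (1.3333)·(2) + (1.3333)·(2) + (1.3333)·(2)) / 5 = 4/5 = 0.8
  S[Z,Z] = ((-4)·(-4) + (-3)·(-3) + (1)·(1) + (2)·(2) + (2)·(2) + (2)·(2)) / 5 = 38/5 = 7.6

S is symmetric (S[j,i] = S[i,j]). Assembling:

S = [[2, 2, -0.8],
 [2, 4.6667, 0.8],
 [-0.8, 0.8, 7.6]]


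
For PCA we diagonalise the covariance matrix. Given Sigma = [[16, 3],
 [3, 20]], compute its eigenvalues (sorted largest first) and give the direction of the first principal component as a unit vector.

Step 1 — characteristic polynomial of 2×2 Sigma:
  det(Sigma - λI) = λ² - trace · λ + det = 0.
  trace = 16 + 20 = 36, det = 16·20 - (3)² = 311.
Step 2 — discriminant:
  Δ = trace² - 4·det = 1296 - 1244 = 52.
Step 3 — eigenvalues:
  λ = (trace ± √Δ)/2 = (36 ± 7.2111)/2,
  λ_1 = 21.6056,  λ_2 = 14.3944.

Step 4 — unit eigenvector for λ_1: solve (Sigma - λ_1 I)v = 0. First row:
  (16 - 21.6056)·v_x + (3)·v_y = 0, i.e. (-5.6056)·v_x + (3)·v_y = 0,
  so v ∝ (b, λ_1 - a) = (3, 5.6056) = u.
  ||u|| = √((3)² + (5.6056)²) = √(40.4222) ≈ 6.3578,
  v_1 = u/||u|| ≈ (0.4719, 0.8817) (||v_1|| = 1).

λ_1 = 21.6056,  λ_2 = 14.3944;  v_1 ≈ (0.4719, 0.8817)


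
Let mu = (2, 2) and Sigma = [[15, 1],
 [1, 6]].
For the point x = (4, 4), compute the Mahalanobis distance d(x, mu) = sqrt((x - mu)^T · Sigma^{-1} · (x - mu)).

Step 1 — centre the observation: (x - mu) = (2, 2).

Step 2 — invert Sigma. det(Sigma) = 15·6 - (1)² = 89.
  Sigma^{-1} = (1/det) · [[d, -b], [-b, a]] = [[0.0674, -0.0112],
 [-0.0112, 0.1685]].

Step 3 — form the quadratic (x - mu)^T · Sigma^{-1} · (x - mu):
  Sigma^{-1} · (x - mu) = (0.1124, 0.3146).
  (x - mu)^T · [Sigma^{-1} · (x - mu)] = (2)·(0.1124) + (2)·(0.3146) = 0.8539.

Step 4 — take square root: d = √(0.8539) ≈ 0.9241.

d(x, mu) = √(0.8539) ≈ 0.9241


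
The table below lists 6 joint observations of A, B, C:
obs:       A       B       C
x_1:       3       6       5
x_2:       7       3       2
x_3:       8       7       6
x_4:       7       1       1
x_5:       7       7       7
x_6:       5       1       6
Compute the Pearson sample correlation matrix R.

Step 1 — column means:
  mean(A) = (3 + 7 + 8 + 7 + 7 + 5) / 6 = 37/6 = 6.1667
  mean(B) = (6 + 3 + 7 + 1 + 7 + 1) / 6 = 25/6 = 4.1667
  mean(C) = (5 + 2 + 6 + 1 + 7 + 6) / 6 = 27/6 = 4.5

Step 2 — sample variances and covariances s[i,j] = (1/(n-1)) · Σ_k (x_{k,i} - mean_i) · (x_{k,j} - mean_j), with n-1 = 5:
  s[A,A] = ((-3.1667)·(-3.1667) + (0.8333)·(0.8333) + (1.8333)·(1.8333) + (0.8333)·(0.8333) + (0.8333)·(0.8333) + (-1.1667)·(-1.1667)) / 5 = 16.8333/5 = 3.3667
  s[A,B] = ((-3.1667)·(1.8333) + (0.8333)·(-1.1667) + (1.8333)·(2.8333) + (0.8333)·(-3.1667) + (0.8333)·(2.8333) + (-1.1667)·(-3.1667)) / 5 = 1.8333/5 = 0.3667
  s[A,C] = ((-3.1667)·(0.5) + (0.8333)·(-2.5) + (1.8333)·(1.5) + (0.8333)·(-3.5) + (0.8333)·(2.5) + (-1.1667)·(1.5)) / 5 = -3.5/5 = -0.7
  s[B,B] = ((1.8333)·(1.8333) + (-1.1667)·(-1.1667) + (2.8333)·(2.8333) + (-3.1667)·(-3.1667) + (2.8333)·(2.8333) + (-3.1667)·(-3.1667)) / 5 = 40.8333/5 = 8.1667
  s[B,C] = ((1.8333)·(0.5) + (-1.1667)·(-2.5) + (2.8333)·(1.5) + (-3.1667)·(-3.5) + (2.8333)·(2.5) + (-3.1667)·(1.5)) / 5 = 21.5/5 = 4.3
  s[C,C] = ((0.5)·(0.5) + (-2.5)·(-2.5) + (1.5)·(1.5) + (-3.5)·(-3.5) + (2.5)·(2.5) + (1.5)·(1.5)) / 5 = 29.5/5 = 5.9
  Sample standard deviations s_i = √(s[i,i]):
  s(A) = √(3.3667) = 1.8348
  s(B) = √(8.1667) = 2.8577
  s(C) = √(5.9) = 2.429

Step 3 — r_{ij} = s_{ij} / (s_i · s_j):
  r[A,A] = 1 (diagonal).
  r[A,B] = 0.3667 / (1.8348 · 2.8577) = 0.3667 / 5.2435 = 0.0699
  r[A,C] = -0.7 / (1.8348 · 2.429) = -0.7 / 4.4568 = -0.1571
  r[B,B] = 1 (diagonal).
  r[B,C] = 4.3 / (2.8577 · 2.429) = 4.3 / 6.9414 = 0.6195
  r[C,C] = 1 (diagonal).

R is symmetric with unit diagonal. Assembling:

R = [[1, 0.0699, -0.1571],
 [0.0699, 1, 0.6195],
 [-0.1571, 0.6195, 1]]


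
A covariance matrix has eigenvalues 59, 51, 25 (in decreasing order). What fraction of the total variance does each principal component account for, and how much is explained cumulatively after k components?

Step 1 — total variance = trace(Sigma) = Σ λ_i = 59 + 51 + 25 = 135.

Step 2 — fraction explained by component i = λ_i / Σ λ:
  PC1: 59/135 = 0.437
  PC2: 51/135 = 0.3778
  PC3: 25/135 = 0.1852

Step 3 — cumulative fraction after k components = (λ_1 + ... + λ_k) / Σ λ:
  k = 1: 59/135 = 0.437
  k = 2: (59 + 51)/135 = 110/135 = 0.8148
  k = 3: (59 + 51 + 25)/135 = 135/135 = 1

Summary (fraction, with percent):

explained: PC1 0.437 (43.7%), PC2 0.3778 (37.78%), PC3 0.1852 (18.52%);  cumulative: 0.437, 0.8148, 1


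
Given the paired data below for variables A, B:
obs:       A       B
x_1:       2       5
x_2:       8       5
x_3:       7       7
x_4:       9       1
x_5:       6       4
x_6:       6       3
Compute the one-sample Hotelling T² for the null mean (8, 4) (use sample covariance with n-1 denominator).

Step 1 — sample mean vector:
  mean(A) = (2 + 8 + 7 + 9 + 6 + 6) / 6 = 38/6 = 6.3333
  mean(B) = (5 + 5 + 7 + 1 + 4 + 3) / 6 = 25/6 = 4.1667
  x̄ = (6.3333, 4.1667),  deviation x̄ - mu_0 = (6.3333, 4.1667) - (8, 4) = (-1.6667, 0.1667).

Step 2 — sample covariance matrix, S[i,j] = (1/(n-1)) · Σ_k (x_{k,i} - mean_i) · (x_{k,j} - mean_j), divisor n-1 = 5:
  S[A,A] = ((-4.3333)·(-4.3333) + (1.6667)·(1.6667) + (0.6667)·(0.6667) + (2.6667)·(2.6667) + (-0.3333)·(-0.3333) + (-0.3333)·(-0.3333)) / 5 = 29.3333/5 = 5.8667
  S[A,B] = ((-4.3333)·(0.8333) + (1.6667)·(0.8333) + (0.6667)·(2.8333) + (2.6667)·(-3.1667) + (-0.3333)·(-0.1667) + (-0.3333)·(-1.1667)) / 5 = -8.3333/5 = -1.6667
  S[B,B] = ((0.8333)·(0.8333) + (0.8333)·(0.8333) + (2.8333)·(2.8333) + (-3.1667)·(-3.1667) + (-0.1667)·(-0.1667) + (-1.1667)·(-1.1667)) / 5 = 20.8333/5 = 4.1667
  S = [[5.8667, -1.6667],
 [-1.6667, 4.1667]].

Step 3 — invert S. det(S) = 5.8667·4.1667 - (-1.6667)² = 21.6667.
  S^{-1} = (1/det) · [[d, -b], [-b, a]] = [[0.1923, 0.0769],
 [0.0769, 0.2708]].

Step 4 — quadratic form (x̄ - mu_0)^T · S^{-1} · (x̄ - mu_0):
  S^{-1} · (x̄ - mu_0) = (-0.3077, -0.0831),
  (x̄ - mu_0)^T · [...] = (-1.6667)·(-0.3077) + (0.1667)·(-0.0831) = 0.499.

Step 5 — scale by n: T² = 6 · 0.499 = 2.9938.

T² ≈ 2.9938


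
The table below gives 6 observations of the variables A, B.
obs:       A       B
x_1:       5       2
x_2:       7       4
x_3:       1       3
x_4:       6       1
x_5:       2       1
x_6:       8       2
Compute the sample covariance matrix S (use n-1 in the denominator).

Step 1 — column means:
  mean(A) = (5 + 7 + 1 + 6 + 2 + 8) / 6 = 29/6 = 4.8333
  mean(B) = (2 + 4 + 3 + 1 + 1 + 2) / 6 = 13/6 = 2.1667

Step 2 — sample covariance S[i,j] = (1/(n-1)) · Σ_k (x_{k,i} - mean_i) · (x_{k,j} - mean_j), with n-1 = 5.
  S[A,A] = ((0.1667)·(0.1667) + (2.1667)·(2.1667) + (-3.8333)·(-3.8333) + (1.1667)·(1.1667) + (-2.8333)·(-2.8333) + (3.1667)·(3.1667)) / 5 = 38.8333/5 = 7.7667
  S[A,B] = ((0.1667)·(-0.1667) + (2.1667)·(1.8333) + (-3.8333)·(0.8333) + (1.1667)·(-1.1667) + (-2.8333)·(-1.1667) + (3.1667)·(-0.1667)) / 5 = 2.1667/5 = 0.4333
  S[B,B] = ((-0.1667)·(-0.1667) + (1.8333)·(1.8333) + (0.8333)·(0.8333) + (-1.1667)·(-1.1667) + (-1.1667)·(-1.1667) + (-0.1667)·(-0.1667)) / 5 = 6.8333/5 = 1.3667

S is symmetric (S[j,i] = S[i,j]). Assembling:

S = [[7.7667, 0.4333],
 [0.4333, 1.3667]]


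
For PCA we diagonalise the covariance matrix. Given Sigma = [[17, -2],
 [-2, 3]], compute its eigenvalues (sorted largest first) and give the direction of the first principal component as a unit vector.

Step 1 — characteristic polynomial of 2×2 Sigma:
  det(Sigma - λI) = λ² - trace · λ + det = 0.
  trace = 17 + 3 = 20, det = 17·3 - (-2)² = 47.
Step 2 — discriminant:
  Δ = trace² - 4·det = 400 - 188 = 212.
Step 3 — eigenvalues:
  λ = (trace ± √Δ)/2 = (20 ± 14.5602)/2,
  λ_1 = 17.2801,  λ_2 = 2.7199.

Step 4 — unit eigenvector for λ_1: solve (Sigma - λ_1 I)v = 0. First row:
  (17 - 17.2801)·v_x + (-2)·v_y = 0, i.e. (-0.2801)·v_x + (-2)·v_y = 0,
  so v ∝ (b, λ_1 - a) = (-2, 0.2801); multiply by -1 so the first entry is positive: u = (2, -0.2801).
  ||u|| = √((2)² + (-0.2801)²) = √(4.0785) ≈ 2.0195,
  v_1 = u/||u|| ≈ (0.9903, -0.1387) (||v_1|| = 1).

λ_1 = 17.2801,  λ_2 = 2.7199;  v_1 ≈ (0.9903, -0.1387)


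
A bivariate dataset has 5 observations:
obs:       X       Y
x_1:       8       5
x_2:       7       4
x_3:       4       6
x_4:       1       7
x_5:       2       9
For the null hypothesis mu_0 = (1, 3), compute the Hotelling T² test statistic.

Step 1 — sample mean vector:
  mean(X) = (8 + 7 + 4 + 1 + 2) / 5 = 22/5 = 4.4
  mean(Y) = (5 + 4 + 6 + 7 + 9) / 5 = 31/5 = 6.2
  x̄ = (4.4, 6.2),  deviation x̄ - mu_0 = (4.4, 6.2) - (1, 3) = (3.4, 3.2).

Step 2 — sample covariance matrix, S[i,j] = (1/(n-1)) · Σ_k (x_{k,i} - mean_i) · (x_{k,j} - mean_j), divisor n-1 = 4:
  S[X,X] = ((3.6)·(3.6) + (2.6)·(2.6) + (-0.4)·(-0.4) + (-3.4)·(-3.4) + (-2.4)·(-2.4)) / 4 = 37.2/4 = 9.3
  S[X,Y] = ((3.6)·(-1.2) + (2.6)·(-2.2) + (-0.4)·(-0.2) + (-3.4)·(0.8) + (-2.4)·(2.8)) / 4 = -19.4/4 = -4.85
  S[Y,Y] = ((-1.2)·(-1.2) + (-2.2)·(-2.2) + (-0.2)·(-0.2) + (0.8)·(0.8) + (2.8)·(2.8)) / 4 = 14.8/4 = 3.7
  S = [[9.3, -4.85],
 [-4.85, 3.7]].

Step 3 — invert S. det(S) = 9.3·3.7 - (-4.85)² = 10.8875.
  S^{-1} = (1/det) · [[d, -b], [-b, a]] = [[0.3398, 0.4455],
 [0.4455, 0.8542]].

Step 4 — quadratic form (x̄ - mu_0)^T · S^{-1} · (x̄ - mu_0):
  S^{-1} · (x̄ - mu_0) = (2.5809, 4.248),
  (x̄ - mu_0)^T · [...] = (3.4)·(2.5809) + (3.2)·(4.248) = 22.3688.

Step 5 — scale by n: T² = 5 · 22.3688 = 111.8439.

T² ≈ 111.8439


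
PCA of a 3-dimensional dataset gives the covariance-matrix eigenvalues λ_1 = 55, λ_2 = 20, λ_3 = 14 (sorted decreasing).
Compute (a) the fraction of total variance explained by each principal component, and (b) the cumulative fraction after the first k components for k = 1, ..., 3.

Step 1 — total variance = trace(Sigma) = Σ λ_i = 55 + 20 + 14 = 89.

Step 2 — fraction explained by component i = λ_i / Σ λ:
  PC1: 55/89 = 0.618
  PC2: 20/89 = 0.2247
  PC3: 14/89 = 0.1573

Step 3 — cumulative fraction after k components = (λ_1 + ... + λ_k) / Σ λ:
  k = 1: 55/89 = 0.618
  k = 2: (55 + 20)/89 = 75/89 = 0.8427
  k = 3: (55 + 20 + 14)/89 = 89/89 = 1

Summary (fraction, with percent):

explained: PC1 0.618 (61.8%), PC2 0.2247 (22.47%), PC3 0.1573 (15.73%);  cumulative: 0.618, 0.8427, 1


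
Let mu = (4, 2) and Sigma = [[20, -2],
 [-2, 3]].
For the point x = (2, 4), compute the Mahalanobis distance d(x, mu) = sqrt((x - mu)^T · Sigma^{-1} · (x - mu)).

Step 1 — centre the observation: (x - mu) = (-2, 2).

Step 2 — invert Sigma. det(Sigma) = 20·3 - (-2)² = 56.
  Sigma^{-1} = (1/det) · [[d, -b], [-b, a]] = [[0.0536, 0.0357],
 [0.0357, 0.3571]].

Step 3 — form the quadratic (x - mu)^T · Sigma^{-1} · (x - mu):
  Sigma^{-1} · (x - mu) = (-0.0357, 0.6429).
  (x - mu)^T · [Sigma^{-1} · (x - mu)] = (-2)·(-0.0357) + (2)·(0.6429) = 1.3571.

Step 4 — take square root: d = √(1.3571) ≈ 1.165.

d(x, mu) = √(1.3571) ≈ 1.165


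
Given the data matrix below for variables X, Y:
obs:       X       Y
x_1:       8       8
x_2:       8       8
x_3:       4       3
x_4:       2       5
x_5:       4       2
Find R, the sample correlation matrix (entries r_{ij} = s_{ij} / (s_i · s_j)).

Step 1 — column means:
  mean(X) = (8 + 8 + 4 + 2 + 4) / 5 = 26/5 = 5.2
  mean(Y) = (8 + 8 + 3 + 5 + 2) / 5 = 26/5 = 5.2

Step 2 — sample variances and covariances s[i,j] = (1/(n-1)) · Σ_k (x_{k,i} - mean_i) · (x_{k,j} - mean_j), with n-1 = 4:
  s[X,X] = ((2.8)·(2.8) + (2.8)·(2.8) + (-1.2)·(-1.2) + (-3.2)·(-3.2) + (-1.2)·(-1.2)) / 4 = 28.8/4 = 7.2
  s[X,Y] = ((2.8)·(2.8) + (2.8)·(2.8) + (-1.2)·(-2.2) + (-3.2)·(-0.2) + (-1.2)·(-3.2)) / 4 = 22.8/4 = 5.7
  s[Y,Y] = ((2.8)·(2.8) + (2.8)·(2.8) + (-2.2)·(-2.2) + (-0.2)·(-0.2) + (-3.2)·(-3.2)) / 4 = 30.8/4 = 7.7
  Sample standard deviations s_i = √(s[i,i]):
  s(X) = √(7.2) = 2.6833
  s(Y) = √(7.7) = 2.7749

Step 3 — r_{ij} = s_{ij} / (s_i · s_j):
  r[X,X] = 1 (diagonal).
  r[X,Y] = 5.7 / (2.6833 · 2.7749) = 5.7 / 7.4458 = 0.7655
  r[Y,Y] = 1 (diagonal).

R is symmetric with unit diagonal. Assembling:

R = [[1, 0.7655],
 [0.7655, 1]]


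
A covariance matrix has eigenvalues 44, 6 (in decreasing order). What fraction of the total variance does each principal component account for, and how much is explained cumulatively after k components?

Step 1 — total variance = trace(Sigma) = Σ λ_i = 44 + 6 = 50.

Step 2 — fraction explained by component i = λ_i / Σ λ:
  PC1: 44/50 = 0.88
  PC2: 6/50 = 0.12

Step 3 — cumulative fraction after k components = (λ_1 + ... + λ_k) / Σ λ:
  k = 1: 44/50 = 0.88
  k = 2: (44 + 6)/50 = 50/50 = 1

Summary (fraction, with percent):

explained: PC1 0.88 (88%), PC2 0.12 (12%);  cumulative: 0.88, 1


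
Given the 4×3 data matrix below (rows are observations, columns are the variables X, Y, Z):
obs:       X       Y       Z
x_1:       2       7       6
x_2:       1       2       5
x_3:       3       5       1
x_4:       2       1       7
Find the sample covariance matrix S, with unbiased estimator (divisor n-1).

Step 1 — column means:
  mean(X) = (2 + 1 + 3 + 2) / 4 = 8/4 = 2
  mean(Y) = (7 + 2 + 5 + 1) / 4 = 15/4 = 3.75
  mean(Z) = (6 + 5 + 1 + 7) / 4 = 19/4 = 4.75

Step 2 — sample covariance S[i,j] = (1/(n-1)) · Σ_k (x_{k,i} - mean_i) · (x_{k,j} - mean_j), with n-1 = 3.
  S[X,X] = ((0)·(0) + (-1)·(-1) + (1)·(1) + (0)·(0)) / 3 = 2/3 = 0.6667
  S[X,Y] = ((0)·(3.25) + (-1)·(-1.75) + (1)·(1.25) + (0)·(-2.75)) / 3 = 3/3 = 1
  S[X,Z] = ((0)·(1.25) + (-1)·(0.25) + (1)·(-3.75) + (0)·(2.25)) / 3 = -4/3 = -1.3333
  S[Y,Y] = ((3.25)·(3.25) + (-1.75)·(-1.75) + (1.25)·(1.25) + (-2.75)·(-2.75)) / 3 = 22.75/3 = 7.5833
  S[Y,Z] = ((3.25)·(1.25) + (-1.75)·(0.25) + (1.25)·(-3.75) + (-2.75)·(2.25)) / 3 = -7.25/3 = -2.4167
  S[Z,Z] = ((1.25)·(1.25) + (0.25)·(0.25) + (-3.75)·(-3.75) + (2.25)·(2.25)) / 3 = 20.75/3 = 6.9167

S is symmetric (S[j,i] = S[i,j]). Assembling:

S = [[0.6667, 1, -1.3333],
 [1, 7.5833, -2.4167],
 [-1.3333, -2.4167, 6.9167]]


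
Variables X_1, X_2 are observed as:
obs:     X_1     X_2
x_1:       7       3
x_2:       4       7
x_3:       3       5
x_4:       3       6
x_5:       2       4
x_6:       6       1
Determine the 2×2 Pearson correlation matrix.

Step 1 — column means:
  mean(X_1) = (7 + 4 + 3 + 3 + 2 + 6) / 6 = 25/6 = 4.1667
  mean(X_2) = (3 + 7 + 5 + 6 + 4 + 1) / 6 = 26/6 = 4.3333

Step 2 — sample variances and covariances s[i,j] = (1/(n-1)) · Σ_k (x_{k,i} - mean_i) · (x_{k,j} - mean_j), with n-1 = 5:
  s[X_1,X_1] = ((2.8333)·(2.8333) + (-0.1667)·(-0.1667) + (-1.1667)·(-1.1667) + (-1.1667)·(-1.1667) + (-2.1667)·(-2.1667) + (1.8333)·(1.8333)) / 5 = 18.8333/5 = 3.7667
  s[X_1,X_2] = ((2.8333)·(-1.3333) + (-0.1667)·(2.6667) + (-1.1667)·(0.6667) + (-1.1667)·(1.6667) + (-2.1667)·(-0.3333) + (1.8333)·(-3.3333)) / 5 = -12.3333/5 = -2.4667
  s[X_2,X_2] = ((-1.3333)·(-1.3333) + (2.6667)·(2.6667) + (0.6667)·(0.6667) + (1.6667)·(1.6667) + (-0.3333)·(-0.3333) + (-3.3333)·(-3.3333)) / 5 = 23.3333/5 = 4.6667
  Sample standard deviations s_i = √(s[i,i]):
  s(X_1) = √(3.7667) = 1.9408
  s(X_2) = √(4.6667) = 2.1602

Step 3 — r_{ij} = s_{ij} / (s_i · s_j):
  r[X_1,X_1] = 1 (diagonal).
  r[X_1,X_2] = -2.4667 / (1.9408 · 2.1602) = -2.4667 / 4.1926 = -0.5883
  r[X_2,X_2] = 1 (diagonal).

R is symmetric with unit diagonal. Assembling:

R = [[1, -0.5883],
 [-0.5883, 1]]
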